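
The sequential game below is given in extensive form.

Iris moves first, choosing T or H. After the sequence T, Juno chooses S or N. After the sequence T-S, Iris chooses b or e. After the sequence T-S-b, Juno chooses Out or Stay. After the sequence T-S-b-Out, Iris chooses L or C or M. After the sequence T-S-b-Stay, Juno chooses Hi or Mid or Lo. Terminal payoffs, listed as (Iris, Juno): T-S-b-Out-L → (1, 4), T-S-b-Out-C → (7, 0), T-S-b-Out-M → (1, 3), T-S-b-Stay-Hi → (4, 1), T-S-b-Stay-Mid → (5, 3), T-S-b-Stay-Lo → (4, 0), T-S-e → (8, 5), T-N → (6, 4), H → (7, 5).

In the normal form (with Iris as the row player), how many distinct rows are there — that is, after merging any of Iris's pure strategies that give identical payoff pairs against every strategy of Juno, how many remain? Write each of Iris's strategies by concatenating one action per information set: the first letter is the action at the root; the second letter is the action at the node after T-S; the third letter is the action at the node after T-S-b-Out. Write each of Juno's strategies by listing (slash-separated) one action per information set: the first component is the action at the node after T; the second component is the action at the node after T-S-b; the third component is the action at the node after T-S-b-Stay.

Iris has 12 pure strategies: TbL, TbC, TbM, TeL, TeC, TeM, HbL, HbC, HbM, HeL, HeC, HeM. Columns: S/Out/Hi, S/Out/Mid, S/Out/Lo, S/Stay/Hi, S/Stay/Mid, S/Stay/Lo, N/Out/Hi, N/Out/Mid, N/Out/Lo, N/Stay/Hi, N/Stay/Mid, N/Stay/Lo.
{TbL} → row (1,4) (1,4) (1,4) (4,1) (5,3) (4,0) (6,4) (6,4) (6,4) (6,4) (6,4) (6,4)
{TbC} → row (7,0) (7,0) (7,0) (4,1) (5,3) (4,0) (6,4) (6,4) (6,4) (6,4) (6,4) (6,4)
{TbM} → row (1,3) (1,3) (1,3) (4,1) (5,3) (4,0) (6,4) (6,4) (6,4) (6,4) (6,4) (6,4)
{TeL, TeC, TeM} → row (8,5) (8,5) (8,5) (8,5) (8,5) (8,5) (6,4) (6,4) (6,4) (6,4) (6,4) (6,4)
{HbL, HbC, HbM, HeL, HeC, HeM} → row (7,5) (7,5) (7,5) (7,5) (7,5) (7,5) (7,5) (7,5) (7,5) (7,5) (7,5) (7,5)
That's 5 distinct rows out of 12 strategies.

5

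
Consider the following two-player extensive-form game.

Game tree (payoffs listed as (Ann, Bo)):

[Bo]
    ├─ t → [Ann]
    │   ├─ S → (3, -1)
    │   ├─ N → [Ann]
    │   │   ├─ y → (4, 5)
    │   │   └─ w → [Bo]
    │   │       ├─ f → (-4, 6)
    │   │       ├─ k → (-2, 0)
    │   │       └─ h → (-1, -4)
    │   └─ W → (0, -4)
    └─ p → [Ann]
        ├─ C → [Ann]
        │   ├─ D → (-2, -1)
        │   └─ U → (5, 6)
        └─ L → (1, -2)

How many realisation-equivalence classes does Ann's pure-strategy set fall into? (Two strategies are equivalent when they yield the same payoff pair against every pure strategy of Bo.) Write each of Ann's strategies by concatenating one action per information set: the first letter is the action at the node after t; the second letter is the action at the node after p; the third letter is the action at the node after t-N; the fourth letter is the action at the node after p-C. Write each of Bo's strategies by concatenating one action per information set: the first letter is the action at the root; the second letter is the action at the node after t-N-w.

Ann has 24 pure strategies: SCyD, SCyU, SCwD, SCwU, SLyD, SLyU, SLwD, SLwU, NCyD, NCyU, NCwD, NCwU, NLyD, NLyU, NLwD, NLwU, WCyD, WCyU, WCwD, WCwU, WLyD, WLyU, WLwD, WLwU. Columns: tf, tk, th, pf, pk, ph.
{SCyD, SCwD} → row (3,-1) (3,-1) (3,-1) (-2,-1) (-2,-1) (-2,-1)
{SCyU, SCwU} → row (3,-1) (3,-1) (3,-1) (5,6) (5,6) (5,6)
{SLyD, SLyU, SLwD, SLwU} → row (3,-1) (3,-1) (3,-1) (1,-2) (1,-2) (1,-2)
{NCyD} → row (4,5) (4,5) (4,5) (-2,-1) (-2,-1) (-2,-1)
{NCyU} → row (4,5) (4,5) (4,5) (5,6) (5,6) (5,6)
{NCwD} → row (-4,6) (-2,0) (-1,-4) (-2,-1) (-2,-1) (-2,-1)
{NCwU} → row (-4,6) (-2,0) (-1,-4) (5,6) (5,6) (5,6)
{NLyD, NLyU} → row (4,5) (4,5) (4,5) (1,-2) (1,-2) (1,-2)
{NLwD, NLwU} → row (-4,6) (-2,0) (-1,-4) (1,-2) (1,-2) (1,-2)
{WCyD, WCwD} → row (0,-4) (0,-4) (0,-4) (-2,-1) (-2,-1) (-2,-1)
{WCyU, WCwU} → row (0,-4) (0,-4) (0,-4) (5,6) (5,6) (5,6)
{WLyD, WLyU, WLwD, WLwU} → row (0,-4) (0,-4) (0,-4) (1,-2) (1,-2) (1,-2)
That's 12 distinct rows out of 24 strategies.

12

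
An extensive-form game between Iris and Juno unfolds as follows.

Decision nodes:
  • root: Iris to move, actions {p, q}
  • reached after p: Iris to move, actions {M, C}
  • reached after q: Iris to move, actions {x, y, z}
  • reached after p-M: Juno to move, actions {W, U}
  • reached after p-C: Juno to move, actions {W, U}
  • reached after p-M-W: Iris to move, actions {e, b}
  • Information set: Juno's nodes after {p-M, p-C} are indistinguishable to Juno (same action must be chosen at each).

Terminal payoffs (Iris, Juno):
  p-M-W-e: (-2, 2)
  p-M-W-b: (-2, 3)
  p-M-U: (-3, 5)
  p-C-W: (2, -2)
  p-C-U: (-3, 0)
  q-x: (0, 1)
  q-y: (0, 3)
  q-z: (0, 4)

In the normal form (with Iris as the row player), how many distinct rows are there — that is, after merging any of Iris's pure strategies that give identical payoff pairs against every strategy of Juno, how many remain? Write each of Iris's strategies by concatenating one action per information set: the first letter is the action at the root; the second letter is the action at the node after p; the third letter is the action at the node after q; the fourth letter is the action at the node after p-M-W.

Iris has 24 pure strategies: pMxe, pMxb, pMye, pMyb, pMze, pMzb, pCxe, pCxb, pCye, pCyb, pCze, pCzb, qMxe, qMxb, qMye, qMyb, qMze, qMzb, qCxe, qCxb, qCye, qCyb, qCze, qCzb. Columns: W, U.
{pMxe, pMye, pMze} → row (-2,2) (-3,5)
{pMxb, pMyb, pMzb} → row (-2,3) (-3,5)
{pCxe, pCxb, pCye, pCyb, pCze, pCzb} → row (2,-2) (-3,0)
{qMxe, qMxb, qCxe, qCxb} → row (0,1) (0,1)
{qMye, qMyb, qCye, qCyb} → row (0,3) (0,3)
{qMze, qMzb, qCze, qCzb} → row (0,4) (0,4)
That's 6 distinct rows out of 24 strategies.

6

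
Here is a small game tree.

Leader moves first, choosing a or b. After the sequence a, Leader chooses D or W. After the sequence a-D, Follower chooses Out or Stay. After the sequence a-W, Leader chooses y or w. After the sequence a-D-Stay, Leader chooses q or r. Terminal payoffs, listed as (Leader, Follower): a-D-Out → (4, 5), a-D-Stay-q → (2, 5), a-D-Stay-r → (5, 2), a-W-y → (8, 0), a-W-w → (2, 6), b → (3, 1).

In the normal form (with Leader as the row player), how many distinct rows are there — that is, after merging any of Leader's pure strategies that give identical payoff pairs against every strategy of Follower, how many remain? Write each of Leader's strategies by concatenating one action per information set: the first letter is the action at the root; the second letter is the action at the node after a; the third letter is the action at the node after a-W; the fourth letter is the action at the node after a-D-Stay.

5

Leader has 16 pure strategies: aDyq, aDyr, aDwq, aDwr, aWyq, aWyr, aWwq, aWwr, bDyq, bDyr, bDwq, bDwr, bWyq, bWyr, bWwq, bWwr. Columns: Out, Stay.
{aDyq, aDwq} → row (4,5) (2,5)
{aDyr, aDwr} → row (4,5) (5,2)
{aWyq, aWyr} → row (8,0) (8,0)
{aWwq, aWwr} → row (2,6) (2,6)
{bDyq, bDyr, bDwq, bDwr, bWyq, bWyr, bWwq, bWwr} → row (3,1) (3,1)
That's 5 distinct rows out of 16 strategies.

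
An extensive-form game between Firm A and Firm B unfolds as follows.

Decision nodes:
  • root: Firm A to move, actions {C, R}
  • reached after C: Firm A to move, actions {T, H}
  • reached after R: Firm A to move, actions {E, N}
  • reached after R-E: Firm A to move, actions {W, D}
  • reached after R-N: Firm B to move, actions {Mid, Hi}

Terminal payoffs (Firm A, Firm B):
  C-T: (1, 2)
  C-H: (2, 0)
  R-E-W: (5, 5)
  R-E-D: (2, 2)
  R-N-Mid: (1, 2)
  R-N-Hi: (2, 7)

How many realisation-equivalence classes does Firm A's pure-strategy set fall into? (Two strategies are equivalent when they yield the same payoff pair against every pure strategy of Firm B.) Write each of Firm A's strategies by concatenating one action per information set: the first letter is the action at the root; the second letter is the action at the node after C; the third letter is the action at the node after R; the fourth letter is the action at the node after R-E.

Firm A has 16 pure strategies: CTEW, CTED, CTNW, CTND, CHEW, CHED, CHNW, CHND, RTEW, RTED, RTNW, RTND, RHEW, RHED, RHNW, RHND. Columns: Mid, Hi.
{CTEW, CTED, CTNW, CTND} → row (1,2) (1,2)
{CHEW, CHED, CHNW, CHND} → row (2,0) (2,0)
{RTEW, RHEW} → row (5,5) (5,5)
{RTED, RHED} → row (2,2) (2,2)
{RTNW, RTND, RHNW, RHND} → row (1,2) (2,7)
That's 5 distinct rows out of 16 strategies.

5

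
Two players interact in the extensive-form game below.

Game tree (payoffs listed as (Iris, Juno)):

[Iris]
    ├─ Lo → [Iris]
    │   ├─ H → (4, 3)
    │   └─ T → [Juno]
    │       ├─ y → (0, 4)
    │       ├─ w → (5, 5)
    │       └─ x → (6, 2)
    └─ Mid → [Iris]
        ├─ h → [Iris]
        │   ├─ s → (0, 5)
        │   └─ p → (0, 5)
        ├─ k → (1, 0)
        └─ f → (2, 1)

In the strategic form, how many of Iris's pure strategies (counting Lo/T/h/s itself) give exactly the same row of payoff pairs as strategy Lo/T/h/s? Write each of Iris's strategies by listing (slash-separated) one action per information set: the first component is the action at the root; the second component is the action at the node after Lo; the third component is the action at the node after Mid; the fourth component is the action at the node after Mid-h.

6

Row for Lo/T/h/s (columns y, w, x): (0,4) (5,5) (6,2).
Under Lo/T/h/s, Iris's choice at the node after Mid and at the node after Mid-h can never be reached regardless of what Juno does, so varying those choices leaves every outcome unchanged.
Holding the reachable choices fixed and varying the unreachable ones freely already gives 3 × 2 = 6 equivalent strategies.
No other strategy reproduces this row, so those 6 are the full class: Lo/T/h/s, Lo/T/h/p, Lo/T/k/s, Lo/T/k/p, Lo/T/f/s, Lo/T/f/p.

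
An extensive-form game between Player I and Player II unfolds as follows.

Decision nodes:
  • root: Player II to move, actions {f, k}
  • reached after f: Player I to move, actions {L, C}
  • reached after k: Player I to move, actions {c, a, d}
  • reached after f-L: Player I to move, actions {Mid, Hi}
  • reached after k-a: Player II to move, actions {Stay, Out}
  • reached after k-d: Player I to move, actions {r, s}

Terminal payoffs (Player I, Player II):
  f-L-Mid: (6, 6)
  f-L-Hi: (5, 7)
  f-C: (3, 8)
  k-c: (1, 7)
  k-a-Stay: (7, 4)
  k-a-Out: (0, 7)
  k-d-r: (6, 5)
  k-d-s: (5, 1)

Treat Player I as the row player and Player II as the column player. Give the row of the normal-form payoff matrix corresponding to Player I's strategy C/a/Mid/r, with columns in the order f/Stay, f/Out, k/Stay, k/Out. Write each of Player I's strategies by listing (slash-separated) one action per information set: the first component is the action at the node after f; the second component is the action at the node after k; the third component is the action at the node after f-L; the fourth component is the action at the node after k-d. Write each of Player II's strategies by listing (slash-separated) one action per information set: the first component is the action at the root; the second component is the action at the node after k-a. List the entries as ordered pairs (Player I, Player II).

vs f/Stay: Player II plays f → Player I plays C at [f] → (3, 8)
vs f/Out: Player II plays f → Player I plays C at [f] → (3, 8)
vs k/Stay: Player II plays k → Player I plays a at [k] → Player II plays Stay at [k-a] → (7, 4)
vs k/Out: Player II plays k → Player I plays a at [k] → Player II plays Out at [k-a] → (0, 7)

(3,8) (3,8) (7,4) (0,7)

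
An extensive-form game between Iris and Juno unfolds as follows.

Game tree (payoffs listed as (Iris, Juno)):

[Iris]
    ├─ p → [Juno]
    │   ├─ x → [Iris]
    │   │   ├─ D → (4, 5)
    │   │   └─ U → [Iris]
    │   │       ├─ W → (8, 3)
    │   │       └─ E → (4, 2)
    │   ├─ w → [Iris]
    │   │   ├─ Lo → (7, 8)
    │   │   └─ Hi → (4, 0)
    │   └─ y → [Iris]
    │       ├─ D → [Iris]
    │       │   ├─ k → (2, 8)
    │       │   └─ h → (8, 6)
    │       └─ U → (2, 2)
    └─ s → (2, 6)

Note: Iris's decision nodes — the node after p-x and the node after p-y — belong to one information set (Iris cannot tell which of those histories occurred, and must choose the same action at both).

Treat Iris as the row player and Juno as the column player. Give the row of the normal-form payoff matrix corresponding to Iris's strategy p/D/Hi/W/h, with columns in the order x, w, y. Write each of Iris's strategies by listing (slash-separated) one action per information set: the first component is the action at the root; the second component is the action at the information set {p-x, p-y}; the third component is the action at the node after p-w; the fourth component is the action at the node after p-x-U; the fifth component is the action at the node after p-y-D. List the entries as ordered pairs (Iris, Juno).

(4,5) (4,0) (8,6)

vs x: Iris plays p → Juno plays x at [p] → Iris plays D at [p-x] → (4, 5)
vs w: Iris plays p → Juno plays w at [p] → Iris plays Hi at [p-w] → (4, 0)
vs y: Iris plays p → Juno plays y at [p] → Iris plays D at [p-y] → Iris plays h at [p-y-D] → (8, 6)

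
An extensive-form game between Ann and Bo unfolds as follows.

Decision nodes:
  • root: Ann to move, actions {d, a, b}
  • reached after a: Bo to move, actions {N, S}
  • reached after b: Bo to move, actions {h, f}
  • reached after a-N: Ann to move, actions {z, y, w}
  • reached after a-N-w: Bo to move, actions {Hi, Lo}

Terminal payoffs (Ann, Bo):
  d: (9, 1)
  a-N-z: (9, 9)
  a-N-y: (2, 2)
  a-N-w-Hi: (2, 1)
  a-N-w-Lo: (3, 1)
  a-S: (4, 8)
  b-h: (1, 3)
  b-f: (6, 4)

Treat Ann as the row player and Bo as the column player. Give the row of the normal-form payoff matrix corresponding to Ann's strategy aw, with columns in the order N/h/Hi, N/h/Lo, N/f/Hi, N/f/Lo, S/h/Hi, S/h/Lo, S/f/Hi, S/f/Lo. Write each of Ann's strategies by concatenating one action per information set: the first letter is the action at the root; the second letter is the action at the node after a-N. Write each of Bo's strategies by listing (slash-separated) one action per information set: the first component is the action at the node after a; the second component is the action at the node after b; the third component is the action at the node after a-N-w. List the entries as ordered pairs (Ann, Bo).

(2,1) (3,1) (2,1) (3,1) (4,8) (4,8) (4,8) (4,8)

vs N/h/Hi: Ann plays a → Bo plays N at [a] → Ann plays w at [a-N] → Bo plays Hi at [a-N-w] → (2, 1)
vs N/h/Lo: Ann plays a → Bo plays N at [a] → Ann plays w at [a-N] → Bo plays Lo at [a-N-w] → (3, 1)
vs N/f/Hi: Ann plays a → Bo plays N at [a] → Ann plays w at [a-N] → Bo plays Hi at [a-N-w] → (2, 1)
vs N/f/Lo: Ann plays a → Bo plays N at [a] → Ann plays w at [a-N] → Bo plays Lo at [a-N-w] → (3, 1)
vs S/h/Hi: Ann plays a → Bo plays S at [a] → (4, 8)
vs S/h/Lo: Ann plays a → Bo plays S at [a] → (4, 8)
vs S/f/Hi: Ann plays a → Bo plays S at [a] → (4, 8)
vs S/f/Lo: Ann plays a → Bo plays S at [a] → (4, 8)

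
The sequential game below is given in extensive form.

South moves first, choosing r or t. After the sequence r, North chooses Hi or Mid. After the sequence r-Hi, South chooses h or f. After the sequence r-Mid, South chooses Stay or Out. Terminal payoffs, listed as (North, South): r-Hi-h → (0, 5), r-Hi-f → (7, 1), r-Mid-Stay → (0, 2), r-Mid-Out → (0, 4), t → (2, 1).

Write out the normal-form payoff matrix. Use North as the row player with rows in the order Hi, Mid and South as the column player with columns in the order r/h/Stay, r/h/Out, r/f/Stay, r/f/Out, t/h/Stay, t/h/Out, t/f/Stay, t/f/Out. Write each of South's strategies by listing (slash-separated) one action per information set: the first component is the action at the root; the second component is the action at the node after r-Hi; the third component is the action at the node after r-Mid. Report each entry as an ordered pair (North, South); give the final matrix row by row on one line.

      r/h/Stay  r/h/Out  r/f/Stay  r/f/Out  t/h/Stay  t/h/Out  t/f/Stay  t/f/Out
  Hi    (0,5)    (0,5)    (7,1)    (7,1)    (2,1)    (2,1)    (2,1)    (2,1)
 Mid    (0,2)    (0,4)    (0,2)    (0,4)    (2,1)    (2,1)    (2,1)    (2,1)

Hi: (0,5) (0,5) (7,1) (7,1) (2,1) (2,1) (2,1) (2,1) | Mid: (0,2) (0,4) (0,2) (0,4) (2,1) (2,1) (2,1) (2,1)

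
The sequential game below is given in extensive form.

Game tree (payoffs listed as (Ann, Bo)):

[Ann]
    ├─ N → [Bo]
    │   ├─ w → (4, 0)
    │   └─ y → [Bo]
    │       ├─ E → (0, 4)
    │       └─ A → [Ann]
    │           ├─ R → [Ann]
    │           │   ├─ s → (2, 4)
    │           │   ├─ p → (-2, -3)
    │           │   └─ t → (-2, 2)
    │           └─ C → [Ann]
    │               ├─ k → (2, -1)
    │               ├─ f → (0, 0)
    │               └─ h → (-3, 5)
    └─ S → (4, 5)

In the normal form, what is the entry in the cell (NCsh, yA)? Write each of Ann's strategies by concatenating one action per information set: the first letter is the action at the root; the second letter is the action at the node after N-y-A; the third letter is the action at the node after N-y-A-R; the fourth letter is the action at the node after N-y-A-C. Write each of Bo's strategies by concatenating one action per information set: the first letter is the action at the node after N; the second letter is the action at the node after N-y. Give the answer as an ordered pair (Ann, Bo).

(-3, 5)

Trace the play path from the root:
  Ann plays N
  Bo plays y at [N]
  Bo plays A at [N-y]
  Ann plays C at [N-y-A]
  Ann plays h at [N-y-A-C]
→ terminal payoff (-3, 5).
(Ann's choice at the node after N-y-A-R is never reached on this path, so it doesn't affect the outcome.)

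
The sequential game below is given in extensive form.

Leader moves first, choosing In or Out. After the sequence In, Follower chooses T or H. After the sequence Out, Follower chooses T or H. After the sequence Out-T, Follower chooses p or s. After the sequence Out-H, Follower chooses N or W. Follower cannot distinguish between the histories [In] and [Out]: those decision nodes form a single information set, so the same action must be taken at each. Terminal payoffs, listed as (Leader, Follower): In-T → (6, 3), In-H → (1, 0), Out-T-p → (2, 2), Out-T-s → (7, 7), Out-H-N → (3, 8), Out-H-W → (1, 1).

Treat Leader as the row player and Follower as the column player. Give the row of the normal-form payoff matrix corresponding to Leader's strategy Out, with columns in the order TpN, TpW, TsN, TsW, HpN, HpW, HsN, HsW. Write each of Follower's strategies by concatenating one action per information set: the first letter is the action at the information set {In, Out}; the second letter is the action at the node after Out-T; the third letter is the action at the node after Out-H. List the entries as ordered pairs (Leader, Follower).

vs TpN: Leader plays Out → Follower plays T at [Out] → Follower plays p at [Out-T] → (2, 2)
vs TpW: Leader plays Out → Follower plays T at [Out] → Follower plays p at [Out-T] → (2, 2)
vs TsN: Leader plays Out → Follower plays T at [Out] → Follower plays s at [Out-T] → (7, 7)
vs TsW: Leader plays Out → Follower plays T at [Out] → Follower plays s at [Out-T] → (7, 7)
vs HpN: Leader plays Out → Follower plays H at [Out] → Follower plays N at [Out-H] → (3, 8)
vs HpW: Leader plays Out → Follower plays H at [Out] → Follower plays W at [Out-H] → (1, 1)
vs HsN: Leader plays Out → Follower plays H at [Out] → Follower plays N at [Out-H] → (3, 8)
vs HsW: Leader plays Out → Follower plays H at [Out] → Follower plays W at [Out-H] → (1, 1)

(2,2) (2,2) (7,7) (7,7) (3,8) (1,1) (3,8) (1,1)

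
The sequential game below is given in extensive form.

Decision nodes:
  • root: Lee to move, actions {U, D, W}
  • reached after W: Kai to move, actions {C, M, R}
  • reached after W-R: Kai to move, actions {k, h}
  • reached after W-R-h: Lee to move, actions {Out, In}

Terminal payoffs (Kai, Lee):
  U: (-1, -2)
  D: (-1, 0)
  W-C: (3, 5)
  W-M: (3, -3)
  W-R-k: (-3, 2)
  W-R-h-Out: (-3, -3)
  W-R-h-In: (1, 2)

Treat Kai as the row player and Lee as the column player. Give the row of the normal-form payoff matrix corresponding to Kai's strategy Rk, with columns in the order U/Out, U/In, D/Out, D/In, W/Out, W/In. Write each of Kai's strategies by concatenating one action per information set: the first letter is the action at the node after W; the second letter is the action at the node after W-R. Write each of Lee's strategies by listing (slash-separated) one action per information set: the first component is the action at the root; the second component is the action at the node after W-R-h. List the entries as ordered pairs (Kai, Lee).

(-1,-2) (-1,-2) (-1,0) (-1,0) (-3,2) (-3,2)

vs U/Out: Lee plays U → (-1, -2)
vs U/In: Lee plays U → (-1, -2)
vs D/Out: Lee plays D → (-1, 0)
vs D/In: Lee plays D → (-1, 0)
vs W/Out: Lee plays W → Kai plays R at [W] → Kai plays k at [W-R] → (-3, 2)
vs W/In: Lee plays W → Kai plays R at [W] → Kai plays k at [W-R] → (-3, 2)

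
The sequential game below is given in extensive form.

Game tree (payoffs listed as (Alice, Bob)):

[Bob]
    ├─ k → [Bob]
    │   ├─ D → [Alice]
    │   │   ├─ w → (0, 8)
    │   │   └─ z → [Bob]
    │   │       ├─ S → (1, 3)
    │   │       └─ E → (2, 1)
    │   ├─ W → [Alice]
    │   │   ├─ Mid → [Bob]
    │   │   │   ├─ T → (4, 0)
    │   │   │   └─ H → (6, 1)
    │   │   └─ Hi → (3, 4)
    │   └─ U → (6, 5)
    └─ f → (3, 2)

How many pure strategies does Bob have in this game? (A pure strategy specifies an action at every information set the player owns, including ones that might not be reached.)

Bob owns the root with actions {k, f} — two choices.
Bob owns the node after k with actions {D, W, U} — three choices.
Bob owns the node after k-D-z with actions {S, E} — two choices.
Bob owns the node after k-W-Mid with actions {T, H} — two choices.
A pure strategy fixes one action at each information set independently, so the count is the product 2 × 3 × 2 × 2 = 24.
(For reference, Alice has 4 pure strategies, giving a 24×4 normal-form matrix.)

24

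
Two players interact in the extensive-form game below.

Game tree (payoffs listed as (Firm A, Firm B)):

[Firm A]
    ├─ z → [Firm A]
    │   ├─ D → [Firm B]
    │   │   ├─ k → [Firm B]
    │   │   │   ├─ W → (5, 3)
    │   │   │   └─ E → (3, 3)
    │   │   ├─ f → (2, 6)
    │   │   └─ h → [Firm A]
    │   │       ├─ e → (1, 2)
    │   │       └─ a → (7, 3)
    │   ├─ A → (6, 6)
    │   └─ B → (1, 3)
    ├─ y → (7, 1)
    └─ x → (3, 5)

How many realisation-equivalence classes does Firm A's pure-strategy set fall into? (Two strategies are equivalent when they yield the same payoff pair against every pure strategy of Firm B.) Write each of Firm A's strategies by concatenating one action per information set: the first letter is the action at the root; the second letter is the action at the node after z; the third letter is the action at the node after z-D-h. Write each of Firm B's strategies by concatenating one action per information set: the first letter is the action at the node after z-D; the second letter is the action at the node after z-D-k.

6

Firm A has 18 pure strategies: zDe, zDa, zAe, zAa, zBe, zBa, yDe, yDa, yAe, yAa, yBe, yBa, xDe, xDa, xAe, xAa, xBe, xBa. Columns: kW, kE, fW, fE, hW, hE.
{zDe} → row (5,3) (3,3) (2,6) (2,6) (1,2) (1,2)
{zDa} → row (5,3) (3,3) (2,6) (2,6) (7,3) (7,3)
{zAe, zAa} → row (6,6) (6,6) (6,6) (6,6) (6,6) (6,6)
{zBe, zBa} → row (1,3) (1,3) (1,3) (1,3) (1,3) (1,3)
{yDe, yDa, yAe, yAa, yBe, yBa} → row (7,1) (7,1) (7,1) (7,1) (7,1) (7,1)
{xDe, xDa, xAe, xAa, xBe, xBa} → row (3,5) (3,5) (3,5) (3,5) (3,5) (3,5)
That's 6 distinct rows out of 18 strategies.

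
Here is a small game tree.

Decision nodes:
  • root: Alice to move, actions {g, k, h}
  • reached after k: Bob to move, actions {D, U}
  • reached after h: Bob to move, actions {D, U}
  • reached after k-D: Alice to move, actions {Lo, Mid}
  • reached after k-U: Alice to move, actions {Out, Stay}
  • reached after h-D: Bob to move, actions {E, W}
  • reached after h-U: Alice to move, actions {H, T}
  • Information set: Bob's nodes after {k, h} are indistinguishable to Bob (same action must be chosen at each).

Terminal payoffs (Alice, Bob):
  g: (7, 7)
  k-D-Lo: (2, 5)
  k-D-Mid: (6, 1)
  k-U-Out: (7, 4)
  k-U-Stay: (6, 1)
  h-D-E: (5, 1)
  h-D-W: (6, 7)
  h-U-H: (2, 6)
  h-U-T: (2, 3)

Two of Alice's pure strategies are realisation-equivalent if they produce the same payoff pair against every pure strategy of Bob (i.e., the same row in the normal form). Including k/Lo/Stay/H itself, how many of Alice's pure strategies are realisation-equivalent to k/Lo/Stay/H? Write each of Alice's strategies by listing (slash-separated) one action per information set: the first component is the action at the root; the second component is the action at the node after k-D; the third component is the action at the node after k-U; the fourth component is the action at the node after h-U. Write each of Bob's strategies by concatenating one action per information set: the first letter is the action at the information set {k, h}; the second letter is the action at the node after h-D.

2

Row for k/Lo/Stay/H (columns DE, DW, UE, UW): (2,5) (2,5) (6,1) (6,1).
Under k/Lo/Stay/H, Alice's choice at the node after h-U can never be reached regardless of what Bob does, so varying those choices leaves every outcome unchanged.
Holding the reachable choices fixed and varying the unreachable one freely already gives 2 equivalent strategies.
No other strategy reproduces this row, so those 2 are the full class: k/Lo/Stay/H, k/Lo/Stay/T.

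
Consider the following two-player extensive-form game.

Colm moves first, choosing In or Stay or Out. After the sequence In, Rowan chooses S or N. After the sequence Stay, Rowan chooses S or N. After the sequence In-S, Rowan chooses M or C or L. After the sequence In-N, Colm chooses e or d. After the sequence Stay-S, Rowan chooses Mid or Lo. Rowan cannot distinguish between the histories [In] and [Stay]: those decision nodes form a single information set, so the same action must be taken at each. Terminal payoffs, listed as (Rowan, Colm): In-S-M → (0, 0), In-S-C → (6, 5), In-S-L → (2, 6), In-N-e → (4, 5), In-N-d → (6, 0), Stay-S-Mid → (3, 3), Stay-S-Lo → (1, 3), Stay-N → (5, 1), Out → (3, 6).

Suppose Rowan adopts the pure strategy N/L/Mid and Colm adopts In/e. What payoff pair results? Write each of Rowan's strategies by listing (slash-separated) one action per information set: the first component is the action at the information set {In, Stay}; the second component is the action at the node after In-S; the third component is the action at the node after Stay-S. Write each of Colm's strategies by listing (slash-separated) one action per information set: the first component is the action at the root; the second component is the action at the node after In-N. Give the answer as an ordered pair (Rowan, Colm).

(4, 5)

Trace the play path from the root:
  Colm plays In
  Rowan plays N at [In]
  Colm plays e at [In-N]
→ terminal payoff (4, 5).
(Rowan's choice at the node after In-S is never reached on this path, so it doesn't affect the outcome.)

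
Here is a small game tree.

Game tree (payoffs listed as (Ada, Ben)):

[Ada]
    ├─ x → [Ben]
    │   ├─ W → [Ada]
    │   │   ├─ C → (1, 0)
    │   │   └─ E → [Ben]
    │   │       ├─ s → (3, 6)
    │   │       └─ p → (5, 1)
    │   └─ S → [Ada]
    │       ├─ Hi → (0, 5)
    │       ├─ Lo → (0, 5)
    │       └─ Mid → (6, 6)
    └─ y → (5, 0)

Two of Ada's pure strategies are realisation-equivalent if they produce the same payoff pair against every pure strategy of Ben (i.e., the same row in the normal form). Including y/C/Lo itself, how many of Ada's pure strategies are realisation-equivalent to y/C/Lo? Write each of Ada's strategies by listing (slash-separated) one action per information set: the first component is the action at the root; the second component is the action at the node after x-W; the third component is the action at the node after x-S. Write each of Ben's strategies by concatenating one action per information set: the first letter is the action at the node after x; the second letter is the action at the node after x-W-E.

6

Row for y/C/Lo (columns Ws, Wp, Ss, Sp): (5,0) (5,0) (5,0) (5,0).
Under y/C/Lo, Ada's choice at the node after x-W and at the node after x-S can never be reached regardless of what Ben does, so varying those choices leaves every outcome unchanged.
Holding the reachable choices fixed and varying the unreachable ones freely already gives 2 × 3 = 6 equivalent strategies.
No other strategy reproduces this row, so those 6 are the full class: y/C/Hi, y/C/Lo, y/C/Mid, y/E/Hi, y/E/Lo, y/E/Mid.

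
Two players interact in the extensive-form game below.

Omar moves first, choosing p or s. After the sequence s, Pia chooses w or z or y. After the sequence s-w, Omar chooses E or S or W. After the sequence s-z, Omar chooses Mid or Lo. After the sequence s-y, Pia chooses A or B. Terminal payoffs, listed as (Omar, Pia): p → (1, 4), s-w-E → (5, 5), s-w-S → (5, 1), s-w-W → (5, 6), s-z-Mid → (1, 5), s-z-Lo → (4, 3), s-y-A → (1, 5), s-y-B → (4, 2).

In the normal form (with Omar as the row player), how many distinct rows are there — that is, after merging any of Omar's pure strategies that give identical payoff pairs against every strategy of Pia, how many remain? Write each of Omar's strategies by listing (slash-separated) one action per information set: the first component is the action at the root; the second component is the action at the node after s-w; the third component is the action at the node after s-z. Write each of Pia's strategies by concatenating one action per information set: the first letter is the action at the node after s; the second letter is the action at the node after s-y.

7

Omar has 12 pure strategies: p/E/Mid, p/E/Lo, p/S/Mid, p/S/Lo, p/W/Mid, p/W/Lo, s/E/Mid, s/E/Lo, s/S/Mid, s/S/Lo, s/W/Mid, s/W/Lo. Columns: wA, wB, zA, zB, yA, yB.
{p/E/Mid, p/E/Lo, p/S/Mid, p/S/Lo, p/W/Mid, p/W/Lo} → row (1,4) (1,4) (1,4) (1,4) (1,4) (1,4)
{s/E/Mid} → row (5,5) (5,5) (1,5) (1,5) (1,5) (4,2)
{s/E/Lo} → row (5,5) (5,5) (4,3) (4,3) (1,5) (4,2)
{s/S/Mid} → row (5,1) (5,1) (1,5) (1,5) (1,5) (4,2)
{s/S/Lo} → row (5,1) (5,1) (4,3) (4,3) (1,5) (4,2)
{s/W/Mid} → row (5,6) (5,6) (1,5) (1,5) (1,5) (4,2)
{s/W/Lo} → row (5,6) (5,6) (4,3) (4,3) (1,5) (4,2)
That's 7 distinct rows out of 12 strategies.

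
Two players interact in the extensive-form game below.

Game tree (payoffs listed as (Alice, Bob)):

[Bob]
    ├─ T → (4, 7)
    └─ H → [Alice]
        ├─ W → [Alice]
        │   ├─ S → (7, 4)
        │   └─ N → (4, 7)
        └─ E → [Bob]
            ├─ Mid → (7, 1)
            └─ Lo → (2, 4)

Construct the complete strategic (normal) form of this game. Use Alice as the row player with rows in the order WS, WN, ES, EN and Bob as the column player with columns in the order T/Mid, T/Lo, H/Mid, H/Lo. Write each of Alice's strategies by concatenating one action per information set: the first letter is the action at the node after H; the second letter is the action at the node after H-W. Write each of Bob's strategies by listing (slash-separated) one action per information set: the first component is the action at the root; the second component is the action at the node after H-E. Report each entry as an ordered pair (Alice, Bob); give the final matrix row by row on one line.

WS: (4,7) (4,7) (7,4) (7,4) | WN: (4,7) (4,7) (4,7) (4,7) | ES: (4,7) (4,7) (7,1) (2,4) | EN: (4,7) (4,7) (7,1) (2,4)

Row WS: T/Mid→(4,7), T/Lo→(4,7), H/Mid→(7,4), H/Lo→(7,4)
Row WN: T/Mid→(4,7), T/Lo→(4,7), H/Mid→(4,7), H/Lo→(4,7)
Row ES: T/Mid→(4,7), T/Lo→(4,7), H/Mid→(7,1), H/Lo→(2,4)
Row EN: T/Mid→(4,7), T/Lo→(4,7), H/Mid→(7,1), H/Lo→(2,4)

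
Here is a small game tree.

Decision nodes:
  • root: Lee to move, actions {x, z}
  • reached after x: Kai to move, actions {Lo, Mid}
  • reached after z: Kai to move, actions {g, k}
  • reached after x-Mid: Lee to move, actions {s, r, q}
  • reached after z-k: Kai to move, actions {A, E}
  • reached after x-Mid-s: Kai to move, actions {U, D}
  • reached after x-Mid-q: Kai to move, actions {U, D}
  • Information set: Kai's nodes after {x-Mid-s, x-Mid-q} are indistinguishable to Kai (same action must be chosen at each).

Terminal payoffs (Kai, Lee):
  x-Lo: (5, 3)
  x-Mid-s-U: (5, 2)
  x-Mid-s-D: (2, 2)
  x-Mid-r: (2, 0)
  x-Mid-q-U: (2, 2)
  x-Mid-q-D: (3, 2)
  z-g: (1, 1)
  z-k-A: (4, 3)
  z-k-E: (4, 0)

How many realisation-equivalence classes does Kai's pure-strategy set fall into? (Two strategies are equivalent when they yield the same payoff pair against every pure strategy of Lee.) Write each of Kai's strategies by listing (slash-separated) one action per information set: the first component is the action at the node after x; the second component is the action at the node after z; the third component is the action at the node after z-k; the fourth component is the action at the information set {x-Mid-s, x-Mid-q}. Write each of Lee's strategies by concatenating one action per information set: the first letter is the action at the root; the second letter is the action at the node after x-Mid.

9

Kai has 16 pure strategies: Lo/g/A/U, Lo/g/A/D, Lo/g/E/U, Lo/g/E/D, Lo/k/A/U, Lo/k/A/D, Lo/k/E/U, Lo/k/E/D, Mid/g/A/U, Mid/g/A/D, Mid/g/E/U, Mid/g/E/D, Mid/k/A/U, Mid/k/A/D, Mid/k/E/U, Mid/k/E/D. Columns: xs, xr, xq, zs, zr, zq.
{Lo/g/A/U, Lo/g/A/D, Lo/g/E/U, Lo/g/E/D} → row (5,3) (5,3) (5,3) (1,1) (1,1) (1,1)
{Lo/k/A/U, Lo/k/A/D} → row (5,3) (5,3) (5,3) (4,3) (4,3) (4,3)
{Lo/k/E/U, Lo/k/E/D} → row (5,3) (5,3) (5,3) (4,0) (4,0) (4,0)
{Mid/g/A/U, Mid/g/E/U} → row (5,2) (2,0) (2,2) (1,1) (1,1) (1,1)
{Mid/g/A/D, Mid/g/E/D} → row (2,2) (2,0) (3,2) (1,1) (1,1) (1,1)
{Mid/k/A/U} → row (5,2) (2,0) (2,2) (4,3) (4,3) (4,3)
{Mid/k/A/D} → row (2,2) (2,0) (3,2) (4,3) (4,3) (4,3)
{Mid/k/E/U} → row (5,2) (2,0) (2,2) (4,0) (4,0) (4,0)
{Mid/k/E/D} → row (2,2) (2,0) (3,2) (4,0) (4,0) (4,0)
That's 9 distinct rows out of 16 strategies.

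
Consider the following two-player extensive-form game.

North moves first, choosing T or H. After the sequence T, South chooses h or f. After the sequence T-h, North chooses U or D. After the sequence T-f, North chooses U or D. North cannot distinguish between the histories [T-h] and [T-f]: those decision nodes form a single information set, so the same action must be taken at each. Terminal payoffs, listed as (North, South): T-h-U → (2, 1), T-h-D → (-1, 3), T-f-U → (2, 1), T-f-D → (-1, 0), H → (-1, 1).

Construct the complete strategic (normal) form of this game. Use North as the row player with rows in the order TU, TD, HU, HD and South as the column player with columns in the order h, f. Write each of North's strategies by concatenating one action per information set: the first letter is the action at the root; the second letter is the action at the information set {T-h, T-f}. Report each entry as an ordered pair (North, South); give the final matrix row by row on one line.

Row TU: h→(2,1), f→(2,1)
Row TD: h→(-1,3), f→(-1,0)
Row HU: h→(-1,1), f→(-1,1)
Row HD: h→(-1,1), f→(-1,1)

TU: (2,1) (2,1) | TD: (-1,3) (-1,0) | HU: (-1,1) (-1,1) | HD: (-1,1) (-1,1)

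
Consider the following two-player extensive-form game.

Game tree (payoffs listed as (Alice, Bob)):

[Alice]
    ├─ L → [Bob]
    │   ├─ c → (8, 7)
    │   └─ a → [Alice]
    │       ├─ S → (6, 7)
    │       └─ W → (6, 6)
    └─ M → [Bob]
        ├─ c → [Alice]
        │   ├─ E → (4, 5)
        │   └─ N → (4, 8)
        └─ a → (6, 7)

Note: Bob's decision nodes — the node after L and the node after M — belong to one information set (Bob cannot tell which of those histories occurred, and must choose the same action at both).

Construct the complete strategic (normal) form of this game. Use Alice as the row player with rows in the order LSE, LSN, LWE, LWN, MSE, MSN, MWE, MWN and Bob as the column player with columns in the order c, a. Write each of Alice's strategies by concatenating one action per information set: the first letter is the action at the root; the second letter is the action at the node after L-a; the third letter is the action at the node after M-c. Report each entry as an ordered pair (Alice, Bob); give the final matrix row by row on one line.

LSE: (8,7) (6,7) | LSN: (8,7) (6,7) | LWE: (8,7) (6,6) | LWN: (8,7) (6,6) | MSE: (4,5) (6,7) | MSN: (4,8) (6,7) | MWE: (4,5) (6,7) | MWN: (4,8) (6,7)

Row LSE: c→(8,7), a→(6,7)
Row LSN: c→(8,7), a→(6,7)
Row LWE: c→(8,7), a→(6,6)
Row LWN: c→(8,7), a→(6,6)
Row MSE: c→(4,5), a→(6,7)
Row MSN: c→(4,8), a→(6,7)
Row MWE: c→(4,5), a→(6,7)
Row MWN: c→(4,8), a→(6,7)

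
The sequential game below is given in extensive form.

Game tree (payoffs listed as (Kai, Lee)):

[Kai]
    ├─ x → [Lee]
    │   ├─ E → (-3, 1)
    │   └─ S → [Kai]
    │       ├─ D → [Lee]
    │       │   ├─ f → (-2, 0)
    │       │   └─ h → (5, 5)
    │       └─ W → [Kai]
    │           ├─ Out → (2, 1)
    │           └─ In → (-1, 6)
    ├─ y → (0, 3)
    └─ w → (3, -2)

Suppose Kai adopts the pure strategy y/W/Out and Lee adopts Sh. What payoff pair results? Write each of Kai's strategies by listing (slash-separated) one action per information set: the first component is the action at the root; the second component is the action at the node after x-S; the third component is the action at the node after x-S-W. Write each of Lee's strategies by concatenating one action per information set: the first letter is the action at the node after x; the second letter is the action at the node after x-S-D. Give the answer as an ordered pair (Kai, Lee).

(0, 3)

Trace the play path from the root:
  Kai plays y
→ terminal payoff (0, 3).
(Kai's choice at the node after x-S is never reached on this path, so it doesn't affect the outcome.)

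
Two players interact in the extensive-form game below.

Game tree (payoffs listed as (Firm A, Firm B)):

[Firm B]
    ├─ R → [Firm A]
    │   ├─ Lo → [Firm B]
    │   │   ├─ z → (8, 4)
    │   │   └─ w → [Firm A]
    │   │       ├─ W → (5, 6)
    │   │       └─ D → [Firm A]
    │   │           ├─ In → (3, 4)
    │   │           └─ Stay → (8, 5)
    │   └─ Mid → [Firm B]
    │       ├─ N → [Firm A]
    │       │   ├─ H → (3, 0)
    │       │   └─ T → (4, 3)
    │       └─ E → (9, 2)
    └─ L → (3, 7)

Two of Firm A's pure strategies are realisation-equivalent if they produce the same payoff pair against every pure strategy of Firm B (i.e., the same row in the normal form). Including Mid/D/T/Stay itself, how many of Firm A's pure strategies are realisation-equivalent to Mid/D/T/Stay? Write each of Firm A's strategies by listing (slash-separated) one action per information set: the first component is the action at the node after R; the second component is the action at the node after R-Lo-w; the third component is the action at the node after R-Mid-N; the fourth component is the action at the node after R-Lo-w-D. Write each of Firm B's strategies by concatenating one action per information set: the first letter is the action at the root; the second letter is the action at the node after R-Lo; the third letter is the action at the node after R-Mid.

Row for Mid/D/T/Stay (columns RzN, RzE, RwN, RwE, LzN, LzE, LwN, LwE): (4,3) (9,2) (4,3) (9,2) (3,7) (3,7) (3,7) (3,7).
Under Mid/D/T/Stay, Firm A's choice at the node after R-Lo-w and at the node after R-Lo-w-D can never be reached regardless of what Firm B does, so varying those choices leaves every outcome unchanged.
Holding the reachable choices fixed and varying the unreachable ones freely already gives 2 × 2 = 4 equivalent strategies.
No other strategy reproduces this row, so those 4 are the full class: Mid/W/T/In, Mid/W/T/Stay, Mid/D/T/In, Mid/D/T/Stay.

4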